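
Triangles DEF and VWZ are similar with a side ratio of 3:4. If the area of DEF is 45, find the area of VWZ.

The ratio of areas of similar triangles = (side ratio)^2.
Side ratio = 3:4, so area ratio = 9:16.
Area of VWZ / Area of DEF = 16/9
Area of VWZ = 45 * 16/9 = 80

80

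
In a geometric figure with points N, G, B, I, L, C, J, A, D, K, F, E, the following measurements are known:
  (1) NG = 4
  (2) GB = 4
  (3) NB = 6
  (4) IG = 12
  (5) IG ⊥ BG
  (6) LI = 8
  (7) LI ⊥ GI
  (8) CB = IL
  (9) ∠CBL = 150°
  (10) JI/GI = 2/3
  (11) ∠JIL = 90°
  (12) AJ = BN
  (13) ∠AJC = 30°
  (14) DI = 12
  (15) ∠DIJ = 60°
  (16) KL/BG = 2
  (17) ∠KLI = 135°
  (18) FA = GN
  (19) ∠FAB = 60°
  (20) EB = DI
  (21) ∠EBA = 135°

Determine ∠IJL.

From the given relations: JI = 2/3·GI = 2/3·12 = 8.
Step 1: By the law of cosines on triangle JIL: JL² = 8² + 8² − 2·8·8·cos(90°) = 128, so JL = 8·√2.
Step 2: By the inverse law of cosines on triangle IJL: cos(∠IJL) = (8² + (8·√2)² − 8²) / (2·8·8·√2) = 128/181.02 = 0.7071, so ∠IJL = 45°.

Therefore, the measure of angle ∠IJL = 45°.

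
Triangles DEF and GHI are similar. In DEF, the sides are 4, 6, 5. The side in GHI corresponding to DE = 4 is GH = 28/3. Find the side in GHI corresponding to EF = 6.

Similar triangles have proportional sides. Setting up the proportion:
GH / DE = HI / EF
28/3 / 4 = HI / 6
HI = 6 * 28/3 / 4 = 14.

14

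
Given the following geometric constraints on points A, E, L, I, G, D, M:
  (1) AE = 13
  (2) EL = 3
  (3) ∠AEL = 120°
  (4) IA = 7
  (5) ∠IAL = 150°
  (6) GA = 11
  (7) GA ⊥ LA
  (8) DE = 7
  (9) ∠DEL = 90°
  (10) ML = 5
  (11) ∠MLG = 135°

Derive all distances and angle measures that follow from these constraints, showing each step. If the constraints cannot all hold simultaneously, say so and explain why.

The constraints are consistent.

Step 1: From AE = 13, EL = 3, and ∠AEL = 120°, by the law of cosines:
  AL² = AE² + EL² - 2·AE·EL·cos(120°) = 169 + 9 + 39 = 217
  AL ≈ 14.73

Step 2: From LE = 3, ED = 7, and ∠LED = 90°, by the law of cosines:
  LD² = LE² + ED² - 2·LE·ED·cos(90°) = 9 + 49 - 0 = 58
  LD = √58

Step 3: From LA = 14.73, AI = 7, and ∠LAI = 150°, by the law of cosines:
  LI² = LA² + AI² - 2·LA·AI·cos(150°) = 217 + 49 + 178.6 = 444.6
  LI ≈ 21.09

Step 4: From LA = 14.73, AG = 11, and ∠LAG = 90°, by the law of cosines:
  LG² = LA² + AG² - 2·LA·AG·cos(90°) = 217 + 121 - 0 = 338
  LG = 13·√2

Step 5: From AE = 13, AL = 14.73, EL = 3, by the inverse law of cosines:
  cos(∠EAL) = (AE² + AL² - EL²) / (2·AE·AL)
  ∠EAL = 10.16°

Step 6: From LA = 14.73, LE = 3, AE = 13, by the inverse law of cosines:
  cos(∠ALE) = (LA² + LE² - AE²) / (2·LA·LE)
  ∠ALE = 49.84°

Step 7: From LD = √58, LE = 3, DE = 7, by the inverse law of cosines:
  cos(∠DLE) = (LD² + LE² - DE²) / (2·LD·LE)
  ∠DLE = 66.8°

Step 8: From DE = 7, DL = √58, EL = 3, by the inverse law of cosines:
  cos(∠EDL) = (DE² + DL² - EL²) / (2·DE·DL)
  ∠EDL = 23.2°

Step 9: From GL = 13·√2, LM = 5, and ∠GLM = 135°, by the law of cosines:
  GM² = GL² + LM² - 2·GL·LM·cos(135°) = 338 + 25 + 130 = 493
  GM ≈ 22.2

Step 10: From LA = 14.73, LG = 13·√2, AG = 11, by the inverse law of cosines:
  cos(∠ALG) = (LA² + LG² - AG²) / (2·LA·LG)
  ∠ALG = 36.75°

Step 11: From LA = 14.73, LI = 21.09, AI = 7, by the inverse law of cosines:
  cos(∠ALI) = (LA² + LI² - AI²) / (2·LA·LI)
  ∠ALI = 9.55°

Step 12: From IA = 7, IL = 21.09, AL = 14.73, by the inverse law of cosines:
  cos(∠AIL) = (IA² + IL² - AL²) / (2·IA·IL)
  ∠AIL = 20.45°

Step 13: From GA = 11, GL = 13·√2, AL = 14.73, by the inverse law of cosines:
  cos(∠AGL) = (GA² + GL² - AL²) / (2·GA·GL)
  ∠AGL = 53.25°

Step 14: From GL = 13·√2, GM = 22.2, LM = 5, by the inverse law of cosines:
  cos(∠LGM) = (GL² + GM² - LM²) / (2·GL·GM)
  ∠LGM = 9.16°

Step 15: From MG = 22.2, ML = 5, GL = 13·√2, by the inverse law of cosines:
  cos(∠GML) = (MG² + ML² - GL²) / (2·MG·ML)
  ∠GML = 35.84°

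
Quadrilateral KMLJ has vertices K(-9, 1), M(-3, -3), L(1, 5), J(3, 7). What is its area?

Shoelace: sum of cross terms = 76, Area = (1/2)|76| = 38

38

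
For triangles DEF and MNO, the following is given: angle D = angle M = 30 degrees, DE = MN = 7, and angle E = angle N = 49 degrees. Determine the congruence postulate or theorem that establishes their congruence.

The given information provides:
angle D = angle M = 30 degrees, DE = MN = 7, and angle E = angle N = 49 degrees
This matches the ASA congruence theorem.
Two pairs of corresponding angles and the included side are equal (Angle-Side-Angle).

ASA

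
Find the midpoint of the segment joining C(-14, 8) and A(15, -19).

M = ((x₁ + x₂)/2, (y₁ + y₂)/2)
= ((-14 + 15)/2, (8 + -19)/2)
= (1/2, -11/2) = (1/2, -11/2)

(1/2, -11/2)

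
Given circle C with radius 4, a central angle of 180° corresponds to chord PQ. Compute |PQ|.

Chord length = 2r sin(θ/2)
= 2 × 4 × sin(180°/2)
= 2 × 4 × sin(90°)
= 8

8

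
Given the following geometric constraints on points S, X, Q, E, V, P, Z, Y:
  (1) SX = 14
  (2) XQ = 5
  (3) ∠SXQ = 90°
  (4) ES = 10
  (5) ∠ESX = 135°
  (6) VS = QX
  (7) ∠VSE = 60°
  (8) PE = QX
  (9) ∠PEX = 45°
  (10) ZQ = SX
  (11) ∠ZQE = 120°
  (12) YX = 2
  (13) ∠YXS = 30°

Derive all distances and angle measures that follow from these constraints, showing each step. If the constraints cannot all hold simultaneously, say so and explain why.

The constraints are consistent.

From the given relations:
  VS = QX = 5
  PE = QX = 5
  ZQ = SX = 14

Step 1: From SX = 14, XQ = 5, and ∠SXQ = 90°, by the law of cosines:
  SQ² = SX² + XQ² - 2·SX·XQ·cos(90°) = 196 + 25 - 0 = 221
  SQ ≈ 14.87

Step 2: From SX = 14, XY = 2, and ∠SXY = 30°, by the law of cosines:
  SY² = SX² + XY² - 2·SX·XY·cos(30°) = 196 + 4 - 48.5 = 151.5
  SY ≈ 12.31

Step 3: From XS = 14, SE = 10, and ∠XSE = 135°, by the law of cosines:
  XE² = XS² + SE² - 2·XS·SE·cos(135°) = 196 + 100 + 198 = 494
  XE ≈ 22.23

Step 4: From ES = 10, SV = 5, and ∠ESV = 60°, by the law of cosines:
  EV² = ES² + SV² - 2·ES·SV·cos(60°) = 100 + 25 - 50 = 75
  EV = 5·√3

Step 5: From XE = 22.23, EP = 5, and ∠XEP = 45°, by the law of cosines:
  XP² = XE² + EP² - 2·XE·EP·cos(45°) = 494 + 25 - 157.2 = 361.8
  XP ≈ 19.02

Step 6: From SQ = 14.87, SX = 14, QX = 5, by the inverse law of cosines:
  cos(∠QSX) = (SQ² + SX² - QX²) / (2·SQ·SX)
  ∠QSX = 19.65°

Step 7: From SX = 14, SY = 12.31, XY = 2, by the inverse law of cosines:
  cos(∠XSY) = (SX² + SY² - XY²) / (2·SX·SY)
  ∠XSY = 4.66°

Step 8: From XE = 22.23, XS = 14, ES = 10, by the inverse law of cosines:
  cos(∠EXS) = (XE² + XS² - ES²) / (2·XE·XS)
  ∠EXS = 18.55°

Step 9: From QS = 14.87, QX = 5, SX = 14, by the inverse law of cosines:
  cos(∠SQX) = (QS² + QX² - SX²) / (2·QS·QX)
  ∠SQX = 70.35°

Step 10: From ES = 10, EV = 5·√3, SV = 5, by the inverse law of cosines:
  cos(∠SEV) = (ES² + EV² - SV²) / (2·ES·EV)
  ∠SEV = 30°

Step 11: From ES = 10, EX = 22.23, SX = 14, by the inverse law of cosines:
  cos(∠SEX) = (ES² + EX² - SX²) / (2·ES·EX)
  ∠SEX = 26.45°

Step 12: From VE = 5·√3, VS = 5, ES = 10, by the inverse law of cosines:
  cos(∠EVS) = (VE² + VS² - ES²) / (2·VE·VS)
  ∠EVS = 90°

Step 13: From YS = 12.31, YX = 2, SX = 14, by the inverse law of cosines:
  cos(∠SYX) = (YS² + YX² - SX²) / (2·YS·YX)
  ∠SYX = 145.34°

Step 14: From XE = 22.23, XP = 19.02, EP = 5, by the inverse law of cosines:
  cos(∠EXP) = (XE² + XP² - EP²) / (2·XE·XP)
  ∠EXP = 10.71°

Step 15: From PE = 5, PX = 19.02, EX = 22.23, by the inverse law of cosines:
  cos(∠EPX) = (PE² + PX² - EX²) / (2·PE·PX)
  ∠EPX = 124.29°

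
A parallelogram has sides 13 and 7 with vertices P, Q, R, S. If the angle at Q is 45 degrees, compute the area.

Area = a * b * sin(theta)
Area = 13 * 7 * sin(45 degrees)
Area = 91 * sqrt(2)/2
Area = 91*sqrt(2)/2

91*sqrt(2)/2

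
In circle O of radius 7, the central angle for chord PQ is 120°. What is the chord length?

Drop a perpendicular from the center to the chord, bisecting both the chord and the central angle.
Each half-chord = r sin(θ/2) = 7 sin(60°).
The full chord = 2 × 7 × sin(60°) = 7*sqrt(3).

7*sqrt(3)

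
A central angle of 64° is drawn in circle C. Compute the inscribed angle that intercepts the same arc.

An inscribed angle intercepts an arc from a point on the circle, while the central angle intercepts the same arc from the center.
The inscribed angle is always half the central angle: 64° / 2 = 32°.

32°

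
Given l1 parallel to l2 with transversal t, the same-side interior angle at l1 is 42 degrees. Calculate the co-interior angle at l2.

Co-interior angles (same-side interior) formed by parallel lines and a transversal are supplementary (sum to 180 degrees).
The given angle is 42 degrees.
The co-interior angle = 180 - 42 = 138 degrees.

138 degrees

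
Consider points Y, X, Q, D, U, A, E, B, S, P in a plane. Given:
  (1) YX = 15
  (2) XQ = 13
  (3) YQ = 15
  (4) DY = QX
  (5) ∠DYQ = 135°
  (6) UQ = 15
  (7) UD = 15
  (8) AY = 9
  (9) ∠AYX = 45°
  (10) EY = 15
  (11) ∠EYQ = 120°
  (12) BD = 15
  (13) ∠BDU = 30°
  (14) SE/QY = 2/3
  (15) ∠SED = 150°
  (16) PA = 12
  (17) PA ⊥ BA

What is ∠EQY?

Step 1: By the law of cosines on triangle QYE: QE² = 15² + 15² − 2·15·15·cos(120°) = 675, so QE = 15·√3.
Step 2: By the inverse law of cosines on triangle EQY: cos(∠EQY) = ((15·√3)² + 15² − 15²) / (2·15·√3·15) = 675/779.42 = 0.866, so ∠EQY = 30°.

Therefore, the measure of angle ∠EQY = 30°.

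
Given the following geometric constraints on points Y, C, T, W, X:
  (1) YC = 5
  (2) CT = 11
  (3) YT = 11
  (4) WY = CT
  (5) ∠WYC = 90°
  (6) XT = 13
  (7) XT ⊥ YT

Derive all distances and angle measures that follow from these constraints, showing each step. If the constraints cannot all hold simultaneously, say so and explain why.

The constraints are consistent.

From the given relations:
  WY = CT = 11

Step 1: From YT = 11, TX = 13, and ∠YTX = 90°, by the law of cosines:
  YX² = YT² + TX² - 2·YT·TX·cos(90°) = 121 + 169 - 0 = 290
  YX ≈ 17.03

Step 2: From CY = 5, YW = 11, and ∠CYW = 90°, by the law of cosines:
  CW² = CY² + YW² - 2·CY·YW·cos(90°) = 25 + 121 - 0 = 146
  CW = √146

Step 3: From YC = 5, YT = 11, CT = 11, by the inverse law of cosines:
  cos(∠CYT) = (YC² + YT² - CT²) / (2·YC·YT)
  ∠CYT = 76.86°

Step 4: From CT = 11, CY = 5, TY = 11, by the inverse law of cosines:
  cos(∠TCY) = (CT² + CY² - TY²) / (2·CT·CY)
  ∠TCY = 76.86°

Step 5: From TC = 11, TY = 11, CY = 5, by the inverse law of cosines:
  cos(∠CTY) = (TC² + TY² - CY²) / (2·TC·TY)
  ∠CTY = 26.27°

Step 6: From YT = 11, YX = 17.03, TX = 13, by the inverse law of cosines:
  cos(∠TYX) = (YT² + YX² - TX²) / (2·YT·YX)
  ∠TYX = 49.76°

Step 7: From CW = √146, CY = 5, WY = 11, by the inverse law of cosines:
  cos(∠WCY) = (CW² + CY² - WY²) / (2·CW·CY)
  ∠WCY = 65.56°

Step 8: From WC = √146, WY = 11, CY = 5, by the inverse law of cosines:
  cos(∠CWY) = (WC² + WY² - CY²) / (2·WC·WY)
  ∠CWY = 24.44°

Step 9: From XT = 13, XY = 17.03, TY = 11, by the inverse law of cosines:
  cos(∠TXY) = (XT² + XY² - TY²) / (2·XT·XY)
  ∠TXY = 40.24°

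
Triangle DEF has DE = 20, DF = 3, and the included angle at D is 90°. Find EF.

The included angle is 90°, so the triangle is right-angled at D. The opposite side EF is the hypotenuse.
By the Pythagorean theorem: EF = sqrt(20^2 + 3^2) = sqrt(409) = sqrt(409).

sqrt(409)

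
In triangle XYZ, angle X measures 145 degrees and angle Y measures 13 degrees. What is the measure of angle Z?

By the triangle angle sum property, the three interior angles of any triangle add up to 180°.
We know angle X = 145° and angle Y = 13°, so their sum is 158°.
Therefore angle Z = 180° - 158° = 22°.

22 degrees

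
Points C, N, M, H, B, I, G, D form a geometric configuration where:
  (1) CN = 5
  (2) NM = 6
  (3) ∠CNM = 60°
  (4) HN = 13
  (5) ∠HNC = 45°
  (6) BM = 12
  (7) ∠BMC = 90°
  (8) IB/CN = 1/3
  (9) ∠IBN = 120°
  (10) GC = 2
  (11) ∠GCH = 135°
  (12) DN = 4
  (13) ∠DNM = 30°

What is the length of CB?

Step 1: By the law of cosines on triangle CNM: CM² = 5² + 6² − 2·5·6·cos(60°) = 31, so CM = √31.
Step 2: By the law of cosines on triangle CMB: CB² = √31² + 12² − 2·√31·12·cos(90°) = 175, so CB = 5·√7.

Therefore, the length of CB = 5·√7.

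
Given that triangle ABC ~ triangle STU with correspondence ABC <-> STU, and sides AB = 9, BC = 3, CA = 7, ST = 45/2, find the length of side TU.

Similar triangles have proportional sides. Setting up the proportion:
ST / AB = TU / BC
45/2 / 9 = TU / 3
TU = 3 * 45/2 / 9 = 15/2.

15/2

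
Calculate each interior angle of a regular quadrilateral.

Each interior angle of a regular n-gon is (n - 2) * 180 / n.
For n = 4: (4 - 2) * 180 / 4 = 360/4 = 90 degrees.

90 degrees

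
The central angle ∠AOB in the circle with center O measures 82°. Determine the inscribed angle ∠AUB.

By the inscribed angle theorem, the inscribed angle is half the central angle.
Inscribed angle = 82° / 2 = 41°

41°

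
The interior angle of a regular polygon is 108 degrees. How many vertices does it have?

Each interior angle of a regular n-gon is (n - 2) * 180 / n.
Setting this equal to 108:
(n - 2) * 180 / n = 108
Each exterior angle = 180 - 108 = 72 degrees.
Since exterior angles sum to 360: n = 360 / 72 = 5.

5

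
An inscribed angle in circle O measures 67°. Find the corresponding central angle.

By the inscribed angle theorem, the central angle is twice the inscribed angle.
Central angle = 2 × 67° = 134°

134°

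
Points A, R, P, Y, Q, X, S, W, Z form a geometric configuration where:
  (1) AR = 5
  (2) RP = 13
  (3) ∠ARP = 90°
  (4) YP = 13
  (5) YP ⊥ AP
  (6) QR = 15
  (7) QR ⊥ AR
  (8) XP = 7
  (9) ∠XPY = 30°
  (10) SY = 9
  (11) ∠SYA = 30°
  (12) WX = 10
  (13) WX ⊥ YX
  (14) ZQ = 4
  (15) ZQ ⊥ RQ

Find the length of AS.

Step 1: By the law of cosines on triangle PRA: PA² = 13² + 5² − 2·13·5·cos(90°) = 194, so PA = √194.
Step 2: By the law of cosines on triangle APY: AY² = √194² + 13² − 2·√194·13·cos(90°) = 363, so AY = 11·√3.
Step 3: By the law of cosines on triangle AYS: AS² = (11·√3)² + 9² − 2·11·√3·9·cos(30°) = 147, so AS = 7·√3.

Therefore, the length of AS = 7·√3.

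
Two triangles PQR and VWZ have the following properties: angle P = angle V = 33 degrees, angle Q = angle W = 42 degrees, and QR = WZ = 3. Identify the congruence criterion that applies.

The given information matches AAS: Two pairs of corresponding angles and a non-included side are equal (Angle-Angle-Side).

AAS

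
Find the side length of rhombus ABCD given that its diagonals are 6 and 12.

The diagonals of a rhombus bisect each other at right angles.
Half-diagonals: 6/2 = 3 and 12/2 = 6
side = sqrt(3^2 + 6^2)
side = sqrt(9 + 36)
side = sqrt(45) = 3*sqrt(5)

3*sqrt(5)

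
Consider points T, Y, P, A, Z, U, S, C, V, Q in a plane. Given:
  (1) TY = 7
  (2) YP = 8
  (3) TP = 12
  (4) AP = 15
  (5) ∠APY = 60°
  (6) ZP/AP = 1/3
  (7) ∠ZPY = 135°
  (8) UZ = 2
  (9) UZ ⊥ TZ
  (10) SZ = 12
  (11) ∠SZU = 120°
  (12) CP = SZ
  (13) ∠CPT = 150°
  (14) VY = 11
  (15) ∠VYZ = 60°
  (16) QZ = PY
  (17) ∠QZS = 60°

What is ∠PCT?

From the given relations: CP = SZ = 12.
Step 1: By the law of cosines on triangle CPT: CT² = 12² + 12² − 2·12·12·cos(150°) = 537.42, so CT ≈ 23.18.
Step 2: By the inverse law of cosines on triangle PCT: cos(∠PCT) = (12² + 23.18² − 12²) / (2·12·23.18) = 537.42/556.37 = 0.9659, so ∠PCT = 15°.

Therefore, the measure of angle ∠PCT = 15°.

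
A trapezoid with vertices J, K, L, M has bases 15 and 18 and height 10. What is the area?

Area = (15 + 18) * 10 / 2 = 330 / 2 = 165

165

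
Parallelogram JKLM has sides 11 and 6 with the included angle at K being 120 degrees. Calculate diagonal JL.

Using the law of cosines:
d^2 = 11^2 + 6^2 - 2(11)(6)cos(120 degrees)
d^2 = 121 + 36 - 132*-1/2
d^2 = 223
d = sqrt(223)

sqrt(223)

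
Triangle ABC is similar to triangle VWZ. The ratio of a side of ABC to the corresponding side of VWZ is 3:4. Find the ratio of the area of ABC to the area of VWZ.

The ratio of areas of similar triangles equals the square of the side ratio.
Side ratio = 3:4
Area ratio = (3/4)^2 = 9/16 = 9:16

9:16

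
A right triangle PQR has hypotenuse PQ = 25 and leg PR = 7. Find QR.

By the Pythagorean theorem: QR^2 = PQ^2 - PR^2
QR^2 = 25^2 - 7^2 = 625 - 49 = 576
QR = sqrt(576) = 24

24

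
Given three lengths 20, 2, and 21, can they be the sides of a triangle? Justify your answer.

Sort the sides: 2, 20, 21.
It suffices to check that the sum of the two smallest exceeds the largest:
2 + 20 = 22 > 21. ✓
Yes, a valid triangle can be formed.

Yes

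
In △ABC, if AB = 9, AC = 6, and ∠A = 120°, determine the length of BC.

Law of cosines: BC^2 = 9^2 + 6^2 - 2(9)(6)cos(120°) = 171, so BC = 3*sqrt(19).

3*sqrt(19)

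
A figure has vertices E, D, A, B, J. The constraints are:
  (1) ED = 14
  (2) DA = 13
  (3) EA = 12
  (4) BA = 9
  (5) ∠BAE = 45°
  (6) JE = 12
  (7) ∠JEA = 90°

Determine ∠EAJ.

Step 1: By the law of cosines on triangle AEJ: AJ² = 12² + 12² − 2·12·12·cos(90°) = 288, so AJ = 12·√2.
Step 2: By the inverse law of cosines on triangle EAJ: cos(∠EAJ) = (12² + (12·√2)² − 12²) / (2·12·12·√2) = 288/407.29 = 0.7071, so ∠EAJ = 45°.

Therefore, the measure of angle ∠EAJ = 45°.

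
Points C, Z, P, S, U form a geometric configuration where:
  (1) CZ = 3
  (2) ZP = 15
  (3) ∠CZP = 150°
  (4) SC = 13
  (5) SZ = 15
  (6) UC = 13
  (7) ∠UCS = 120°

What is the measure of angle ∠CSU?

Step 1: By the law of cosines on triangle SCU: SU² = 13² + 13² − 2·13·13·cos(120°) = 507, so SU = 13·√3.
Step 2: By the inverse law of cosines on triangle CSU: cos(∠CSU) = (13² + (13·√3)² − 13²) / (2·13·13·√3) = 507/585.43 = 0.866, so ∠CSU = 30°.

Therefore, the measure of angle ∠CSU = 30°.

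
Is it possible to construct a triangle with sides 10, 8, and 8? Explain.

Yes.
The triangle inequality requires that the sum of any two sides exceeds the third.
Here 8 + 8 = 16 > 10, so the condition is met.

Yes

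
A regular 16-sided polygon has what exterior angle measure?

Each exterior angle of a regular n-gon is 360 / n.
For n = 16: 360 / 16 = 45/2 degrees.

45/2 degrees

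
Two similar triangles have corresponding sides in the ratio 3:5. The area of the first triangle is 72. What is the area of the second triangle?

Area ratio = (3/5)^2 = 9/25. Area of the second triangle = 72 * 25/9 = 200.

200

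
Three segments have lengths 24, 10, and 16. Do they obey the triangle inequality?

For three segments to close into a triangle, no single side can be as long as the other two combined.
The longest side is 24, and 10 + 16 = 26 > 24.
A triangle can be formed.

Yes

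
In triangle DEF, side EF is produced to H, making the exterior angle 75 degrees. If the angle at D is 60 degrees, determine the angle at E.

The exterior angle theorem states that an exterior angle equals the sum of the two non-adjacent interior angles.
So 75 = 60 + angle E, which gives angle E = 75 - 60 = 15 degrees.

15 degrees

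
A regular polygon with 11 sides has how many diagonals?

The number of diagonals in an n-gon is n(n - 3)/2.
For n = 11: 11(11 - 3)/2 = 11 × 8 / 2 = 44.

44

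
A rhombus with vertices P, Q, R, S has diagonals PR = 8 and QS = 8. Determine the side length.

Half-diagonals are 4 and 4. side = sqrt(4^2 + 4^2) = sqrt(32) = 4*sqrt(2)

4*sqrt(2)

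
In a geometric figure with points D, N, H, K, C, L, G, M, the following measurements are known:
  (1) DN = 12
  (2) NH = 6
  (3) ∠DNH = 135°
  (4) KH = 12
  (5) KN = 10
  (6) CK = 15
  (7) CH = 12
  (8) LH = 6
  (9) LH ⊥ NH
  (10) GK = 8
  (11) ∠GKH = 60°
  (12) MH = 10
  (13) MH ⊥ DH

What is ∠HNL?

Step 1: By the law of cosines on triangle NHL: NL² = 6² + 6² − 2·6·6·cos(90°) = 72, so NL = 6·√2.
Step 2: By the inverse law of cosines on triangle HNL: cos(∠HNL) = (6² + (6·√2)² − 6²) / (2·6·6·√2) = 72/101.82 = 0.7071, so ∠HNL = 45°.

Therefore, the measure of angle ∠HNL = 45°.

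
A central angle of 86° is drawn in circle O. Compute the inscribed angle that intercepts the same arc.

By the inscribed angle theorem, the inscribed angle is half the central angle.
Inscribed angle = 86° / 2 = 43°

43°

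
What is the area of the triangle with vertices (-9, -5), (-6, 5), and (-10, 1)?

The Shoelace formula computes the area from vertex coordinates by summing cross products.
For vertices (-9,-5), (-6,5), (-10,1):
Signed sum = -9*5 - -6*-5 + -6*1 - -10*5 + -10*-5 - -9*1
= -75 + 44 + 59 = 28
Area = (1/2)|28| = 14.

14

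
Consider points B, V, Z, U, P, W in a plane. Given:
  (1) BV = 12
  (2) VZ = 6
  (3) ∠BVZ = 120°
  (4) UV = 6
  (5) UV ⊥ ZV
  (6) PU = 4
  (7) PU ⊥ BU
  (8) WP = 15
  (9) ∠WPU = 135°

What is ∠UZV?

Step 1: By the law of cosines on triangle ZVU: ZU² = 6² + 6² − 2·6·6·cos(90°) = 72, so ZU = 6·√2.
Step 2: By the inverse law of cosines on triangle UZV: cos(∠UZV) = ((6·√2)² + 6² − 6²) / (2·6·√2·6) = 72/101.82 = 0.7071, so ∠UZV = 45°.

Therefore, the measure of angle ∠UZV = 45°.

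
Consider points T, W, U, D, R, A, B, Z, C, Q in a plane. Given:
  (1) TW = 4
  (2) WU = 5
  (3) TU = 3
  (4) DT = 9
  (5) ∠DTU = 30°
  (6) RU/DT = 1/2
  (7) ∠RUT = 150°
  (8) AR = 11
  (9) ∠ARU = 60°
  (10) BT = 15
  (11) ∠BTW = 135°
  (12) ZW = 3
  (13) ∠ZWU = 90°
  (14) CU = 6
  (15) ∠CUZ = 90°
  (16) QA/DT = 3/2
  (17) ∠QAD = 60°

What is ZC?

Step 1: By the law of cosines on triangle UWZ: UZ² = 5² + 3² − 2·5·3·cos(90°) = 34, so UZ = √34.
Step 2: By the law of cosines on triangle ZUC: ZC² = √34² + 6² − 2·√34·6·cos(90°) = 70, so ZC = √70.

Therefore, the length of ZC = √70.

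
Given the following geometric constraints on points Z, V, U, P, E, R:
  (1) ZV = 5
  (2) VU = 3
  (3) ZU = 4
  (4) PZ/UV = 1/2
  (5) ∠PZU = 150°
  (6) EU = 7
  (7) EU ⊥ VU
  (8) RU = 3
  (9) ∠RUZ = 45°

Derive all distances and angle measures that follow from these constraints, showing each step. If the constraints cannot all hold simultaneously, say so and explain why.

The constraints are consistent.

From the given relations:
  PZ = 1/2·UV = 1/2·3 ≈ 1.5

Step 1: From ZU = 4, UR = 3, and ∠ZUR = 45°, by the law of cosines:
  ZR² = ZU² + UR² - 2·ZU·UR·cos(45°) = 16 + 9 - 16.97 = 8.029
  ZR ≈ 2.83

Step 2: From VU = 3, UE = 7, and ∠VUE = 90°, by the law of cosines:
  VE² = VU² + UE² - 2·VU·UE·cos(90°) = 9 + 49 - 0 = 58
  VE = √58

Step 3: From UZ = 4, ZP = 1.5, and ∠UZP = 150°, by the law of cosines:
  UP² = UZ² + ZP² - 2·UZ·ZP·cos(150°) = 16 + 2.25 + 10.39 = 28.64
  UP ≈ 5.35

Step 4: From ZU = 4, ZV = 5, UV = 3, by the inverse law of cosines:
  cos(∠UZV) = (ZU² + ZV² - UV²) / (2·ZU·ZV)
  ∠UZV = 36.87°

Step 5: From VU = 3, VZ = 5, UZ = 4, by the inverse law of cosines:
  cos(∠UVZ) = (VU² + VZ² - UZ²) / (2·VU·VZ)
  ∠UVZ = 53.13°

Step 6: From UV = 3, UZ = 4, VZ = 5, by the inverse law of cosines:
  cos(∠VUZ) = (UV² + UZ² - VZ²) / (2·UV·UZ)
  ∠VUZ = 90°

Step 7: From ZR = 2.83, ZU = 4, RU = 3, by the inverse law of cosines:
  cos(∠RZU) = (ZR² + ZU² - RU²) / (2·ZR·ZU)
  ∠RZU = 48.47°

Step 8: From VE = √58, VU = 3, EU = 7, by the inverse law of cosines:
  cos(∠EVU) = (VE² + VU² - EU²) / (2·VE·VU)
  ∠EVU = 66.8°

Step 9: From UP = 5.35, UZ = 4, PZ = 1.5, by the inverse law of cosines:
  cos(∠PUZ) = (UP² + UZ² - PZ²) / (2·UP·UZ)
  ∠PUZ = 8.06°

Step 10: From PU = 5.35, PZ = 1.5, UZ = 4, by the inverse law of cosines:
  cos(∠UPZ) = (PU² + PZ² - UZ²) / (2·PU·PZ)
  ∠UPZ = 21.94°

Step 11: From EU = 7, EV = √58, UV = 3, by the inverse law of cosines:
  cos(∠UEV) = (EU² + EV² - UV²) / (2·EU·EV)
  ∠UEV = 23.2°

Step 12: From RU = 3, RZ = 2.83, UZ = 4, by the inverse law of cosines:
  cos(∠URZ) = (RU² + RZ² - UZ²) / (2·RU·RZ)
  ∠URZ = 86.53°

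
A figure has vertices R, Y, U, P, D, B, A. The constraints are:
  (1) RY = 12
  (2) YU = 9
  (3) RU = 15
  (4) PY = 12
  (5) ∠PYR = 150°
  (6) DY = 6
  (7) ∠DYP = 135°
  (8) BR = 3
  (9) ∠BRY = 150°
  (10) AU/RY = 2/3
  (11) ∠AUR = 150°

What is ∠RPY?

Step 1: By the law of cosines on triangle PYR: PR² = 12² + 12² − 2·12·12·cos(150°) = 537.42, so PR ≈ 23.18.
Step 2: By the inverse law of cosines on triangle RPY: cos(∠RPY) = (23.18² + 12² − 12²) / (2·23.18·12) = 537.42/556.37 = 0.9659, so ∠RPY = 15°.

Therefore, the measure of angle ∠RPY = 15°.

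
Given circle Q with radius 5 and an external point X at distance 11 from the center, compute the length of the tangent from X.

The tangent, radius, and line from the external point to the center form a right triangle.
The right angle is where the tangent meets the radius.
By the Pythagorean theorem: tangent² + 5² = 11²
tangent² = 121 - 25 = 96
tangent = 4*sqrt(6)

4*sqrt(6)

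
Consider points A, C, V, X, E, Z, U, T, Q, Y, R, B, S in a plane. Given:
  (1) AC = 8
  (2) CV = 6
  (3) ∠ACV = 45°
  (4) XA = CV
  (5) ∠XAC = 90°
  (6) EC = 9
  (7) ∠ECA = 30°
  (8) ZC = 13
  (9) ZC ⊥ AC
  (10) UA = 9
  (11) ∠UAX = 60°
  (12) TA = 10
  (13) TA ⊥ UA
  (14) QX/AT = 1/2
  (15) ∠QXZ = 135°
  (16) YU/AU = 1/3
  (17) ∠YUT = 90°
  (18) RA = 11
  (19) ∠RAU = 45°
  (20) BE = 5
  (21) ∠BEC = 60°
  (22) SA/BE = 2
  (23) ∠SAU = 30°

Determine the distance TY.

From the given relations: YU = 1/3·AU = 1/3·9 = 3.
Step 1: By the law of cosines on triangle UAT: UT² = 9² + 10² − 2·9·10·cos(90°) = 181, so UT = √181.
Step 2: By the law of cosines on triangle TUY: TY² = √181² + 3² − 2·√181·3·cos(90°) = 190, so TY = √190.

Therefore, the length of TY = √190.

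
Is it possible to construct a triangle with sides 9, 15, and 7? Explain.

Yes.
The triangle inequality requires that the sum of any two sides exceeds the third.
Here 7 + 9 = 16 > 15, so the condition is met.

Yes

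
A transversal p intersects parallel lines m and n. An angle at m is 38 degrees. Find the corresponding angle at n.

Corresponding angles are equal: 38 degrees.

38 degrees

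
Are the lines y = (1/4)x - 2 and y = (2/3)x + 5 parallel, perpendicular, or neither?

Slope of line 1: m1 = 1/4
Slope of line 2: m2 = 2/3
m1 != m2 and m1*m2 = 1/6 != -1. Neither.

Neither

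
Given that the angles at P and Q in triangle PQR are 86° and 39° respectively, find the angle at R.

By the triangle angle sum property, the three interior angles of any triangle add up to 180°.
We know angle P = 86° and angle Q = 39°, so their sum is 125°.
Therefore angle R = 180° - 125° = 55°.

55 degrees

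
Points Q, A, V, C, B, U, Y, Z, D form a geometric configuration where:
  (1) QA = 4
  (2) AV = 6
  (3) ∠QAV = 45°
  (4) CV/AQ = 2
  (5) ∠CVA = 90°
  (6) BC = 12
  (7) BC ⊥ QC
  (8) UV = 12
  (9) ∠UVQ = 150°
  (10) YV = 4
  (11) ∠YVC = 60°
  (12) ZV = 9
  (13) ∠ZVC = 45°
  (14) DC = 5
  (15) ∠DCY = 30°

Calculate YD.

From the given relations: CV = 2·AQ = 2·4 = 8.
Step 1: By the law of cosines on triangle CVY: CY² = 8² + 4² − 2·8·4·cos(60°) = 48, so CY = 4·√3.
Step 2: By the law of cosines on triangle YCD: YD² = (4·√3)² + 5² − 2·4·√3·5·cos(30°) = 13, so YD = √13.

Therefore, the length of YD = √13.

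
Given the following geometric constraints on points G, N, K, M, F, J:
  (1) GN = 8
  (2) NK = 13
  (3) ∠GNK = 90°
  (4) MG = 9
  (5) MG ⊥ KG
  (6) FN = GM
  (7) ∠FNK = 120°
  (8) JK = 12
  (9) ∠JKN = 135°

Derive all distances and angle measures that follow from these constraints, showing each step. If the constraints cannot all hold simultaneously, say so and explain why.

The constraints are consistent.

From the given relations:
  FN = GM = 9

Step 1: From GN = 8, NK = 13, and ∠GNK = 90°, by the law of cosines:
  GK² = GN² + NK² - 2·GN·NK·cos(90°) = 64 + 169 - 0 = 233
  GK ≈ 15.26

Step 2: From NK = 13, KJ = 12, and ∠NKJ = 135°, by the law of cosines:
  NJ² = NK² + KJ² - 2·NK·KJ·cos(135°) = 169 + 144 + 220.6 = 533.6
  NJ ≈ 23.1

Step 3: From KN = 13, NF = 9, and ∠KNF = 120°, by the law of cosines:
  KF² = KN² + NF² - 2·KN·NF·cos(120°) = 169 + 81 + 117 = 367
  KF ≈ 19.16

Step 4: From KG = 15.26, GM = 9, and ∠KGM = 90°, by the law of cosines:
  KM² = KG² + GM² - 2·KG·GM·cos(90°) = 233 + 81 - 0 = 314
  KM ≈ 17.72

Step 5: From GK = 15.26, GN = 8, KN = 13, by the inverse law of cosines:
  cos(∠KGN) = (GK² + GN² - KN²) / (2·GK·GN)
  ∠KGN = 58.39°

Step 6: From NJ = 23.1, NK = 13, JK = 12, by the inverse law of cosines:
  cos(∠JNK) = (NJ² + NK² - JK²) / (2·NJ·NK)
  ∠JNK = 21.55°

Step 7: From KF = 19.16, KN = 13, FN = 9, by the inverse law of cosines:
  cos(∠FKN) = (KF² + KN² - FN²) / (2·KF·KN)
  ∠FKN = 24.01°

Step 8: From KG = 15.26, KN = 13, GN = 8, by the inverse law of cosines:
  cos(∠GKN) = (KG² + KN² - GN²) / (2·KG·KN)
  ∠GKN = 31.61°

Step 9: From FK = 19.16, FN = 9, KN = 13, by the inverse law of cosines:
  cos(∠KFN) = (FK² + FN² - KN²) / (2·FK·FN)
  ∠KFN = 35.99°

Step 10: From JK = 12, JN = 23.1, KN = 13, by the inverse law of cosines:
  cos(∠KJN) = (JK² + JN² - KN²) / (2·JK·JN)
  ∠KJN = 23.45°

Step 11: From KG = 15.26, KM = 17.72, GM = 9, by the inverse law of cosines:
  cos(∠GKM) = (KG² + KM² - GM²) / (2·KG·KM)
  ∠GKM = 30.52°

Step 12: From MG = 9, MK = 17.72, GK = 15.26, by the inverse law of cosines:
  cos(∠GMK) = (MG² + MK² - GK²) / (2·MG·MK)
  ∠GMK = 59.48°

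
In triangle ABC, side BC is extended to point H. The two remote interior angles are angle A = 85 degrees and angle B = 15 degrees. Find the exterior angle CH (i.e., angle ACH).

The interior angle at C is 180 - 85 - 15 = 80 degrees.
The exterior angle and interior angle at C are supplementary:
Exterior angle = 180 - 80 = 100 degrees.

100 degrees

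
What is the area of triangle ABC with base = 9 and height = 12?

A triangle's area is half the area of a rectangle with the same base and height.
Area = (1/2) * 9 * 12 = 54.

54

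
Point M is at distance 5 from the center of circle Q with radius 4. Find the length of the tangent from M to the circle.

Let T be the point of tangency. Then QT ⊥ MT (radius ⊥ tangent).
In right triangle QTM: QM² = QT² + MT²
5² = 4² + MT²
MT² = 9, MT = 3

3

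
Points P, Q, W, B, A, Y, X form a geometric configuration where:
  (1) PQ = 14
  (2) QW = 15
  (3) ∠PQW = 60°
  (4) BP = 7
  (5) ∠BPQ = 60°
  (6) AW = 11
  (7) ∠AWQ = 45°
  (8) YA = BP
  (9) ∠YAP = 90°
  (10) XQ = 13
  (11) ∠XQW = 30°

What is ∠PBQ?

Step 1: By the law of cosines on triangle BPQ: BQ² = 7² + 14² − 2·7·14·cos(60°) = 147, so BQ = 7·√3.
Step 2: By the inverse law of cosines on triangle PBQ: cos(∠PBQ) = (7² + (7·√3)² − 14²) / (2·7·7·√3) = 0/169.74 = 0, so ∠PBQ = 90°.

Therefore, the measure of angle ∠PBQ = 90°.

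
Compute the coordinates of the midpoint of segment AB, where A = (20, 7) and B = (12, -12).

The midpoint is the average of the coordinates:
x: (20 + 12)/2 = 16
y: (7 + -12)/2 = -5/2
Midpoint = (16, -5/2)

(16, -5/2)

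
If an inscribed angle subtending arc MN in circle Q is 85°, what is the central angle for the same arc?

By the inscribed angle theorem, the central angle is twice the inscribed angle.
Central angle = 2 × 85° = 170°

170°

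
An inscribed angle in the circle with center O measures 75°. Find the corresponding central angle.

Central angle = 2 × 75° = 150° (inscribed angle theorem).

150°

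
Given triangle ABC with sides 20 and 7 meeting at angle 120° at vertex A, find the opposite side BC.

Law of cosines: BC^2 = 20^2 + 7^2 - 2(20)(7)cos(120°) = 589, so BC = sqrt(589).

sqrt(589)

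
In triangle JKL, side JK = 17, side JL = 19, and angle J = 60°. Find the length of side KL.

Law of cosines: KL^2 = 17^2 + 19^2 - 2(17)(19)cos(60°) = 327, so KL = sqrt(327).

sqrt(327)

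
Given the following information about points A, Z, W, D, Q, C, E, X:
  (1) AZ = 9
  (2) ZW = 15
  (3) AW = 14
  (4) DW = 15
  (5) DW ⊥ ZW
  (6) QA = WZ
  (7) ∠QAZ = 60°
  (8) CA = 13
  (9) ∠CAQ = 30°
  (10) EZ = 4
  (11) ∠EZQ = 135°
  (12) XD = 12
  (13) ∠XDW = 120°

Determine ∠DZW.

Step 1: By the law of cosines on triangle ZWD: ZD² = 15² + 15² − 2·15·15·cos(90°) = 450, so ZD = 15·√2.
Step 2: By the inverse law of cosines on triangle DZW: cos(∠DZW) = ((15·√2)² + 15² − 15²) / (2·15·√2·15) = 450/636.4 = 0.7071, so ∠DZW = 45°.

Therefore, the measure of angle ∠DZW = 45°.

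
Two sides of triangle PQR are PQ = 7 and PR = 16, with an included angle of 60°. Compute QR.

By the law of cosines: QR^2 = PQ^2 + PR^2 - 2*PQ*PR*cos(P)
QR^2 = 7^2 + 16^2 - 2*7*16*cos(60°)
QR^2 = 49 + 256 - 224*(1/2)
QR^2 = 193
QR = sqrt(193)

sqrt(193)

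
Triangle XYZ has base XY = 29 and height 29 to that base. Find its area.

A triangle's area is half the area of a rectangle with the same base and height.
Area = (1/2) * 29 * 29 = 841/2.

841/2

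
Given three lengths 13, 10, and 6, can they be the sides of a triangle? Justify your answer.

Check all three triangle inequalities:
13 + 10 = 23 > 6 ✓
13 + 6 = 19 > 10 ✓
10 + 6 = 16 > 13 ✓
All conditions hold, so these sides form a valid triangle.

Yes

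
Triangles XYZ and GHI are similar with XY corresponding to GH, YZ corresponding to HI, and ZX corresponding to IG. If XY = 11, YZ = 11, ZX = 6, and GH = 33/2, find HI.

Similar triangles have proportional sides. Setting up the proportion:
GH / XY = HI / YZ
33/2 / 11 = HI / 11
HI = 11 * 33/2 / 11 = 33/2.

33/2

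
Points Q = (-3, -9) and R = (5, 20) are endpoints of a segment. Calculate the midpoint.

M = ((x₁ + x₂)/2, (y₁ + y₂)/2)
= ((-3 + 5)/2, (-9 + 20)/2)
= (2/2, 11/2) = (1, 11/2)

(1, 11/2)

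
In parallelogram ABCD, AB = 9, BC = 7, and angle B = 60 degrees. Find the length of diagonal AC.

The diagonal of a parallelogram can be found by treating two adjacent sides and the diagonal as a triangle.
Applying the law of cosines with sides 9, 7 and included angle 60°:
d^2 = 81 + 49 - 126*cos(60°) = 67
d = sqrt(67)

sqrt(67)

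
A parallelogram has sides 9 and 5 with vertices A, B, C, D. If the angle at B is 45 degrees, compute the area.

Area = a * b * sin(theta)
Area = 9 * 5 * sin(45 degrees)
Area = 45 * sqrt(2)/2
Area = 45*sqrt(2)/2

45*sqrt(2)/2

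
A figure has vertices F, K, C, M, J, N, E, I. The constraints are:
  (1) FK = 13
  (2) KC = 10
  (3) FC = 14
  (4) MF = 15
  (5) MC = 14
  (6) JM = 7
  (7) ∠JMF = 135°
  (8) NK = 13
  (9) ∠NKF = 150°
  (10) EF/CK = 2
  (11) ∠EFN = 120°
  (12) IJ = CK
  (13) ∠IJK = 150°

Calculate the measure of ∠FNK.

Step 1: By the law of cosines on triangle NKF: NF² = 13² + 13² − 2·13·13·cos(150°) = 630.72, so NF ≈ 25.11.
Step 2: By the inverse law of cosines on triangle FNK: cos(∠FNK) = (25.11² + 13² − 13²) / (2·25.11·13) = 630.72/652.97 = 0.9659, so ∠FNK = 15°.

Therefore, the measure of angle ∠FNK = 15°.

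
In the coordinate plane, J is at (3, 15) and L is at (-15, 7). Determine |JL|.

d = sqrt((-15 - 3)^2 + (7 - 15)^2)
d = sqrt(-18^2 + -8^2)
d = sqrt(324 + 64)
d = sqrt(388) = 2*sqrt(97)

2*sqrt(97)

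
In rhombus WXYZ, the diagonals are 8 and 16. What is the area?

The diagonals of a rhombus divide it into four right triangles.
Each triangle has legs 8/ 2 = 4 and 16/2 = 8, so each has area (1/2)*4*8 = 16.
Four such triangles give total area = (d1 * d2) / 2 = 64.

64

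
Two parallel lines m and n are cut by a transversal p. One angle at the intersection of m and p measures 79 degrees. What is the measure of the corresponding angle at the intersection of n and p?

When a transversal crosses parallel lines, angles in the same position at each intersection are called corresponding angles.
These are always equal, so the answer is 79 degrees.

79 degrees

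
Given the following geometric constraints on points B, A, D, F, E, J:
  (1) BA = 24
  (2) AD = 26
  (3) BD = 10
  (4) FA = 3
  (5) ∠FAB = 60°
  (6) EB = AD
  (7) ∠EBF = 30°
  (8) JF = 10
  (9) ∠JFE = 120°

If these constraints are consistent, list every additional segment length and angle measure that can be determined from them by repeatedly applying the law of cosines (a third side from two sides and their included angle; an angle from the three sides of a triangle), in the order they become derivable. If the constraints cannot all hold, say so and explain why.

The constraints are consistent. Derivable facts, in order:
After 1 step:
- BF = 3·√57
- ∠ABD = 90°
- ∠ADB = 67.38°
- ∠BAD = 22.62°
After 2 steps:
- FE ≈ 13
- ∠ABF = 6.59°
- ∠AFB = 113.41°
After 3 steps:
- EJ ≈ 19.98
- ∠BEF = 60.59°
- ∠BFE = 89.41°
After 4 steps:
- ∠EJF = 34.31°
- ∠FEJ = 25.69°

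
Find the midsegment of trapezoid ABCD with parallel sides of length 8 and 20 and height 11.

The midsegment (median) of a trapezoid connects the midpoints of the non-parallel sides.
Its length is the average of the two bases: (8 + 20) / 2 = 14.

14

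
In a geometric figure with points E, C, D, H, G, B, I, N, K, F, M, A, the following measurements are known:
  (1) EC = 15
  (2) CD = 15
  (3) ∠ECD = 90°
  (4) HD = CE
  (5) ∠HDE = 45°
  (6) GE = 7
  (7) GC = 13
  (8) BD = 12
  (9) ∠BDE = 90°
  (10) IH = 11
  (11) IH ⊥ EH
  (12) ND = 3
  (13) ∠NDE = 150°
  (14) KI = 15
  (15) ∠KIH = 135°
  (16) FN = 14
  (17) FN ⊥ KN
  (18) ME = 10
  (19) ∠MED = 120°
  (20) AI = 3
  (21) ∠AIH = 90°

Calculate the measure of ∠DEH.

From the given relations: HD = CE = 15.
Step 1: By the law of cosines on triangle ECD: ED² = 15² + 15² − 2·15·15·cos(90°) = 450, so ED = 15·√2.
Step 2: By the law of cosines on triangle EDH: EH² = (15·√2)² + 15² − 2·15·√2·15·cos(45°) = 225, so EH = 15.
Step 3: By the inverse law of cosines on triangle DEH: cos(∠DEH) = ((15·√2)² + 15² − 15²) / (2·15·√2·15) = 450/636.4 = 0.7071, so ∠DEH = 45°.

Therefore, the measure of angle ∠DEH = 45°.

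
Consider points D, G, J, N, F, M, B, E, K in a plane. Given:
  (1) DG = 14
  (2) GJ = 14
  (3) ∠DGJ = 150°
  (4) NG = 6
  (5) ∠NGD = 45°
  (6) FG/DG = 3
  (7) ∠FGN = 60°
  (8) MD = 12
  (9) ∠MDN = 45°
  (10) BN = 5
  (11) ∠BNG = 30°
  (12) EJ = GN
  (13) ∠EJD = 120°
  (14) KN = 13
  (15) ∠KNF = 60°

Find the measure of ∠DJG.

Step 1: By the law of cosines on triangle JGD: JD² = 14² + 14² − 2·14·14·cos(150°) = 731.48, so JD ≈ 27.05.
Step 2: By the inverse law of cosines on triangle DJG: cos(∠DJG) = (27.05² + 14² − 14²) / (2·27.05·14) = 731.48/757.29 = 0.9659, so ∠DJG = 15°.

Therefore, the measure of angle ∠DJG = 15°.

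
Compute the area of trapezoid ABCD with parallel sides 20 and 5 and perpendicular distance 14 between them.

Area of a trapezoid = (base1 + base2) * height / 2
Area = (20 + 5) * 14 / 2
Area = 25 * 14 / 2
Area = 350 / 2
Area = 175

175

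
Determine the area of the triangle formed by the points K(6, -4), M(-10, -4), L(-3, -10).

Using the Shoelace formula for a triangle:
Area = (1/2)|x0(y1 - y2) + x1(y2 - y0) + x2(y0 - y1)|
Area = (1/2)|6(-4 - -10) + -10(-10 - -4) + -3(-4 - -4)|
Area = (1/2)|36 + 60 + 0|
Area = (1/2)|96|
Area = (1/2)(96)
Area = 48

48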